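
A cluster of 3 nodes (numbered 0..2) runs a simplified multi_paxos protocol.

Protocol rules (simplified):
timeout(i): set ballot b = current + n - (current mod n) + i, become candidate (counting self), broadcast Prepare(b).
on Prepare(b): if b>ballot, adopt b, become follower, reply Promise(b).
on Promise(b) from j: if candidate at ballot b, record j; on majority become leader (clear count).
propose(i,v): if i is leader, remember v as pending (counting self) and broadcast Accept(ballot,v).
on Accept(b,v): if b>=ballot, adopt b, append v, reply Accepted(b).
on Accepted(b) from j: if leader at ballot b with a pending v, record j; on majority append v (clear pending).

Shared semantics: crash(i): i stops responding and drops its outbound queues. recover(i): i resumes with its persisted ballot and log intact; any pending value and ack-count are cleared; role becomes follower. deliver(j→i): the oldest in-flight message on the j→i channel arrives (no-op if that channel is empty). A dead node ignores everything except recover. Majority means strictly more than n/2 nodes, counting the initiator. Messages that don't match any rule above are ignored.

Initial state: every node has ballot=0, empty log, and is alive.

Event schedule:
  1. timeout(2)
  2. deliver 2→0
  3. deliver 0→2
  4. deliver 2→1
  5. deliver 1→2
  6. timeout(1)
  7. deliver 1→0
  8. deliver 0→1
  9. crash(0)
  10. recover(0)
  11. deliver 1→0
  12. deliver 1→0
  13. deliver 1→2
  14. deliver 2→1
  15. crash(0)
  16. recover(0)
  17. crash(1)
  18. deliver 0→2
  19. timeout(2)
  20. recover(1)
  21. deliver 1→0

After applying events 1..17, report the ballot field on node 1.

e1 timeout(2): 2[cand,b=5,-]
e2 deliver 2→0: 0[foll,b=5,-]
e3 deliver 0→2: 2[lead,b=5,-]
e4 deliver 2→1: 1[foll,b=5,-]
e5 deliver 1→2: ·
e6 timeout(1): 1[cand,b=7,-]
e7 deliver 1→0: 0[foll,b=7,-]
e8 deliver 0→1: 1[lead,b=7,-]
e9 crash(0): 0[✗foll,b=7,-]
e10 recover(0): 0[foll,b=7,-]
e11 deliver 1→0: ·
e12 deliver 1→0: ·
e13 deliver 1→2: 2[foll,b=7,-]
e14 deliver 2→1: ·
e15 crash(0): 0[✗foll,b=7,-]
e16 recover(0): 0[foll,b=7,-]
e17 crash(1): 1[✗lead,b=7,-]

7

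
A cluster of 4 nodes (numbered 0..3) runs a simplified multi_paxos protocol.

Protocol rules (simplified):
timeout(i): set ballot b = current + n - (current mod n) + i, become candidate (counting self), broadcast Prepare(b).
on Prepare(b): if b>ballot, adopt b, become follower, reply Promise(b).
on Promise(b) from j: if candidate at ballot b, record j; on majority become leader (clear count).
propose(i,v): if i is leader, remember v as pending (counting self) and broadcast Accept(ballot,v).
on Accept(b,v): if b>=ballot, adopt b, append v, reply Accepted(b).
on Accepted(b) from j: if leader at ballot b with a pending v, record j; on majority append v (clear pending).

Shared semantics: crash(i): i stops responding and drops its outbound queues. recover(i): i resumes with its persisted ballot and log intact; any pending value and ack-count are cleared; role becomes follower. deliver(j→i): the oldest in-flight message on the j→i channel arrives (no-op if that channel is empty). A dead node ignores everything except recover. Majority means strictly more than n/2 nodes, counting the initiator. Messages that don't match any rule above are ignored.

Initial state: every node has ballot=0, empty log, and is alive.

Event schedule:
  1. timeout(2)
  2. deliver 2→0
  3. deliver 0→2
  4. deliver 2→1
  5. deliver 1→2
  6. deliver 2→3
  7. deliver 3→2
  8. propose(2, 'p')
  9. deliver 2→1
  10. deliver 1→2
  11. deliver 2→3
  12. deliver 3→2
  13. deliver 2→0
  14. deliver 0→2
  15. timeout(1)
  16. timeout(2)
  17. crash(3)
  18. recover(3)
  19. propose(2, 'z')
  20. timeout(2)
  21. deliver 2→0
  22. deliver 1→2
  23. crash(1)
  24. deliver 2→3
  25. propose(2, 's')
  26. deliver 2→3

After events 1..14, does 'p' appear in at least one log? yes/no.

step 1 timeout(2): 2={cand,b=6,log=-}
step 2 deliver 2→0: 0={foll,b=6,log=-}
step 3 deliver 0→2: —
step 4 deliver 2→1: 1={foll,b=6,log=-}
step 5 deliver 1→2: 2={lead,b=6,log=-}
step 6 deliver 2→3: 3={foll,b=6,log=-}
step 7 deliver 3→2: —
step 8 propose(2,'p'): —
step 9 deliver 2→1: 1={foll,b=6,log=p}
step 10 deliver 1→2: —
step 11 deliver 2→3: 3={foll,b=6,log=p}
step 12 deliver 3→2: 2={lead,b=6,log=p}
step 13 deliver 2→0: 0={foll,b=6,log=p}
step 14 deliver 0→2: —

yes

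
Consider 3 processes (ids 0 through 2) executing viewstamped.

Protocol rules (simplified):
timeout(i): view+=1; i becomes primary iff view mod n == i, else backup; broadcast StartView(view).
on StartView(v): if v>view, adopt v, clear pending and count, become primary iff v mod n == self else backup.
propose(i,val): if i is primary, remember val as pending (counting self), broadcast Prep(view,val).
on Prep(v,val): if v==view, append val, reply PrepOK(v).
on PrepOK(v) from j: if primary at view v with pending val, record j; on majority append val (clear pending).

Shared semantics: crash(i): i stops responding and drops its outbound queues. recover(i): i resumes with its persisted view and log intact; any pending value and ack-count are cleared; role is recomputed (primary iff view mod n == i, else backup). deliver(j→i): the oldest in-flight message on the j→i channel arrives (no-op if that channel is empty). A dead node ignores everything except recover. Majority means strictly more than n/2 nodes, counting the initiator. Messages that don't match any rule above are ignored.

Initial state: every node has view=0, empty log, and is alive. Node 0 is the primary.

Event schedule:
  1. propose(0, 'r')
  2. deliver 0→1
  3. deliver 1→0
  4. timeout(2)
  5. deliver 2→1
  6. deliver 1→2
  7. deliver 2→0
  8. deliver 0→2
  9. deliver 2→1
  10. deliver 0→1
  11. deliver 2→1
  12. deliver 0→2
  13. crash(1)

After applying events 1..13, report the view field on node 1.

after 1 — propose(0,'r'): ·
after 2 — deliver 0→1: n1:back/v0/[r]
after 3 — deliver 1→0: n0:prim/v0/[r]
after 4 — timeout(2): n2:back/v1/[-]
after 5 — deliver 2→1: n1:prim/v1/[r]
after 6 — deliver 1→2: ·
after 7 — deliver 2→0: n0:back/v1/[r]
after 8 — deliver 0→2: ·
after 9 — deliver 2→1: ·
after 10 — deliver 0→1: ·
after 11 — deliver 2→1: ·
after 12 — deliver 0→2: ·
after 13 — crash(1): n1:✗prim/v1/[r]

1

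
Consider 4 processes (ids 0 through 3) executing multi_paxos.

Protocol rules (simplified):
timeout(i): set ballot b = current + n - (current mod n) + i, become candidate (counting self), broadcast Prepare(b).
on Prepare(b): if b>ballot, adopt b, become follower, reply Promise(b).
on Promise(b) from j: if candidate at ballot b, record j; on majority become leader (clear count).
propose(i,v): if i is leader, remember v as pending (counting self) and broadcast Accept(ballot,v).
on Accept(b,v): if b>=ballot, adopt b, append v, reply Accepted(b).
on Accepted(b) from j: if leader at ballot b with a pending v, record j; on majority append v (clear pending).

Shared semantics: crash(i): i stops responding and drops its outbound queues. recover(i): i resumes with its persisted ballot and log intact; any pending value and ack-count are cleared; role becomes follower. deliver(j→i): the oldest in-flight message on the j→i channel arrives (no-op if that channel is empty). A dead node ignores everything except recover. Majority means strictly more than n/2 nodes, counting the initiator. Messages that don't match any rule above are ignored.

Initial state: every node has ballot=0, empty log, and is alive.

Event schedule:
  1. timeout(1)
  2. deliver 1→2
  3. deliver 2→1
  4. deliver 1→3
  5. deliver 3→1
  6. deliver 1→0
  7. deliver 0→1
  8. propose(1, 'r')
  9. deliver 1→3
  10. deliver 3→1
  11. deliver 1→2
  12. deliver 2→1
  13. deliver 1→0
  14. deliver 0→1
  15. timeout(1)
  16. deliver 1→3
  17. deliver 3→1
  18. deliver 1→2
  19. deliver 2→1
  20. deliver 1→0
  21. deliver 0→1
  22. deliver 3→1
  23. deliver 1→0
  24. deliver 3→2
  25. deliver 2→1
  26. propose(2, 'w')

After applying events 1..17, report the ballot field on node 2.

5

e1 timeout(1): 1[cand,b=5,-]
e2 deliver 1→2: 2[foll,b=5,-]
e3 deliver 2→1: ·
e4 deliver 1→3: 3[foll,b=5,-]
e5 deliver 3→1: 1[lead,b=5,-]
e6 deliver 1→0: 0[foll,b=5,-]
e7 deliver 0→1: ·
e8 propose(1,'r'): ·
e9 deliver 1→3: 3[foll,b=5,r]
e10 deliver 3→1: ·
e11 deliver 1→2: 2[foll,b=5,r]
e12 deliver 2→1: 1[lead,b=5,r]
e13 deliver 1→0: 0[foll,b=5,r]
e14 deliver 0→1: ·
e15 timeout(1): 1[cand,b=9,r]
e16 deliver 1→3: 3[foll,b=9,r]
e17 deliver 3→1: ·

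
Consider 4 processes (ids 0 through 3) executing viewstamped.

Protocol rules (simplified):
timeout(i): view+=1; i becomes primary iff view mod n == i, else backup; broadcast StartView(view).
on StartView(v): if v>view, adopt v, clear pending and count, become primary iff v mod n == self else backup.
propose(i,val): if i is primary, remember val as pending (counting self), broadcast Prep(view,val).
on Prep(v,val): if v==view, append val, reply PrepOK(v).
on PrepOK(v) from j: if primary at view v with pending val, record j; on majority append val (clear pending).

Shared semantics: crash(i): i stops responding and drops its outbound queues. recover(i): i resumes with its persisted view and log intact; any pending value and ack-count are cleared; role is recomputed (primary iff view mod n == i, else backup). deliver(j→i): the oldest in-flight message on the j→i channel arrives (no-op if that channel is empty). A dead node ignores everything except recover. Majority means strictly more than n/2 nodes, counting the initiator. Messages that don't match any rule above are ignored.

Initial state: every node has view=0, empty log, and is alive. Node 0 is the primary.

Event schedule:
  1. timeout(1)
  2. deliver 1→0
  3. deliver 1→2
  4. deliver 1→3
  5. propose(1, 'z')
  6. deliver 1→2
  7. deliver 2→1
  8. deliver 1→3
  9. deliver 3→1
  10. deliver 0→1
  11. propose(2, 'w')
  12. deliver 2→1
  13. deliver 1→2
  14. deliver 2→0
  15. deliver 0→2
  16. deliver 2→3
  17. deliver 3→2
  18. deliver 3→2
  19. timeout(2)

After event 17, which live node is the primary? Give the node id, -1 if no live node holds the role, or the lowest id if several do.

1

e1 timeout(1): 1[prim,v=1,-]
e2 deliver 1→0: 0[back,v=1,-]
e3 deliver 1→2: 2[back,v=1,-]
e4 deliver 1→3: 3[back,v=1,-]
e5 propose(1,'z'): ·
e6 deliver 1→2: 2[back,v=1,z]
e7 deliver 2→1: ·
e8 deliver 1→3: 3[back,v=1,z]
e9 deliver 3→1: 1[prim,v=1,z]
e10 deliver 0→1: ·
e11 propose(2,'w'): ·
e12 deliver 2→1: ·
e13 deliver 1→2: ·
e14 deliver 2→0: ·
e15 deliver 0→2: ·
e16 deliver 2→3: ·
e17 deliver 3→2: ·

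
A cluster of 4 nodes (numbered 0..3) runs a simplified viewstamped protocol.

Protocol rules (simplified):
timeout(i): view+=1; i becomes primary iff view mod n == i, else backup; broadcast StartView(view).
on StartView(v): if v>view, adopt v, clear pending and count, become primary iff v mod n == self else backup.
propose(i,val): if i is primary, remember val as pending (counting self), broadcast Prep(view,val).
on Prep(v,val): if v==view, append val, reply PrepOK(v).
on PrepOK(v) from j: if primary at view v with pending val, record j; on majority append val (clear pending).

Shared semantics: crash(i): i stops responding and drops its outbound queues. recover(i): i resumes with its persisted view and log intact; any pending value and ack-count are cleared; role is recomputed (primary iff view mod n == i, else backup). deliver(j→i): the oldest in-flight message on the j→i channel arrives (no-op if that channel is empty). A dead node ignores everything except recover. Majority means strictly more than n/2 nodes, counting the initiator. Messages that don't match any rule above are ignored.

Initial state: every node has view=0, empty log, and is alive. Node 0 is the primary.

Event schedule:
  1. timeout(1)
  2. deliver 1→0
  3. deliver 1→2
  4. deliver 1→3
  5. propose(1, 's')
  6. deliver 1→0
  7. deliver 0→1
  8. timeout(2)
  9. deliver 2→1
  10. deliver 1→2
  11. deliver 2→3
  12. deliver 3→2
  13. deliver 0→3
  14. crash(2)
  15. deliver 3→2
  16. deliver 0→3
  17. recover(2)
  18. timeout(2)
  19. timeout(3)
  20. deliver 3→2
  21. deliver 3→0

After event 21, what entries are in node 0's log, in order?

s

after 1 — timeout(1): n1:prim/v1/[-]
after 2 — deliver 1→0: n0:back/v1/[-]
after 3 — deliver 1→2: n2:back/v1/[-]
after 4 — deliver 1→3: n3:back/v1/[-]
after 5 — propose(1,'s'): ·
after 6 — deliver 1→0: n0:back/v1/[s]
after 7 — deliver 0→1: ·
after 8 — timeout(2): n2:prim/v2/[-]
after 9 — deliver 2→1: n1:back/v2/[-]
after 10 — deliver 1→2: ·
after 11 — deliver 2→3: n3:back/v2/[-]
after 12 — deliver 3→2: ·
after 13 — deliver 0→3: ·
after 14 — crash(2): n2:✗prim/v2/[-]
after 15 — deliver 3→2: ·
after 16 — deliver 0→3: ·
after 17 — recover(2): n2:prim/v2/[-]
after 18 — timeout(2): n2:back/v3/[-]
after 19 — timeout(3): n3:prim/v3/[-]
after 20 — deliver 3→2: ·
after 21 — deliver 3→0: n0:back/v3/[s]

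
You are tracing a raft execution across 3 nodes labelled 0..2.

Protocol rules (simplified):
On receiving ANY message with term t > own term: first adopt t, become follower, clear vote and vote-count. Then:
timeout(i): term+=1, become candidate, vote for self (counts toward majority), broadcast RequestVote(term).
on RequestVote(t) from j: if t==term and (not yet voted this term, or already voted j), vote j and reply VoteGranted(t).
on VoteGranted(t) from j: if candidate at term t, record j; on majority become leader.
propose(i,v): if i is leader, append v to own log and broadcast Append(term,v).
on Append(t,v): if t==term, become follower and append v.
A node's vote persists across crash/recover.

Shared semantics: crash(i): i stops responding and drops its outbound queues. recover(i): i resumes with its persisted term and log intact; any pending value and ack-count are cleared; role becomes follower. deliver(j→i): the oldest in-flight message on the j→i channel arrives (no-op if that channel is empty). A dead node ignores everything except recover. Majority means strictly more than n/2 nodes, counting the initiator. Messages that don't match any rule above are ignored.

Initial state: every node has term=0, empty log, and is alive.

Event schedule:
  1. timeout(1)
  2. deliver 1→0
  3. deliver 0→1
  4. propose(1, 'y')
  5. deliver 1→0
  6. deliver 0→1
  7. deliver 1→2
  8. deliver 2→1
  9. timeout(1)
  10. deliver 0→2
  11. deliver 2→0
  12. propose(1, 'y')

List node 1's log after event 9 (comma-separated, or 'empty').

y

after 1 — timeout(1): n1:cand/t1/[-]
after 2 — deliver 1→0: n0:foll/t1/[-]
after 3 — deliver 0→1: n1:lead/t1/[-]
after 4 — propose(1,'y'): n1:lead/t1/[y]
after 5 — deliver 1→0: n0:foll/t1/[y]
after 6 — deliver 0→1: ·
after 7 — deliver 1→2: n2:foll/t1/[-]
after 8 — deliver 2→1: ·
after 9 — timeout(1): n1:cand/t2/[y]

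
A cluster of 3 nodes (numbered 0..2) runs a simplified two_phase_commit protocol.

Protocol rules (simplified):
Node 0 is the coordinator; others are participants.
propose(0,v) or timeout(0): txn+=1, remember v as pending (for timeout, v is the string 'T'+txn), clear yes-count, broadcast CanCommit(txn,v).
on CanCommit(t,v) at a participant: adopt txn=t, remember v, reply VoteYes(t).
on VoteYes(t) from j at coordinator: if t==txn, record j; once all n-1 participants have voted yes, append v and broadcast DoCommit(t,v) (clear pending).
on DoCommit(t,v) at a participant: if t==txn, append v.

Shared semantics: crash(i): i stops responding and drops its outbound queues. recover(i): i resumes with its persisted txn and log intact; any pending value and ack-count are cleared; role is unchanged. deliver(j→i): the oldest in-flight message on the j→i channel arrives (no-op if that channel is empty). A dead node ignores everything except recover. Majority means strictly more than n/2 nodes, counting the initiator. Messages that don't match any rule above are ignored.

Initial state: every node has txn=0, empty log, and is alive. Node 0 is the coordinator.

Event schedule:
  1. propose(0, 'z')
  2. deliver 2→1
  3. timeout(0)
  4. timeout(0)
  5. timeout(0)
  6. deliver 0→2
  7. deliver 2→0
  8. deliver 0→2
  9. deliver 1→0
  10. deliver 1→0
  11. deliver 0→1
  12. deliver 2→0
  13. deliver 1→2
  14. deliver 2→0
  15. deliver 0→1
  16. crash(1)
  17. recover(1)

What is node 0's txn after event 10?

4

step 1 propose(0,'z'): 0={coor,t=1,log=-}
step 2 deliver 2→1: —
step 3 timeout(0): 0={coor,t=2,log=-}
step 4 timeout(0): 0={coor,t=3,log=-}
step 5 timeout(0): 0={coor,t=4,log=-}
step 6 deliver 0→2: 2={part,t=1,log=-}
step 7 deliver 2→0: —
step 8 deliver 0→2: 2={part,t=2,log=-}
step 9 deliver 1→0: —
step 10 deliver 1→0: —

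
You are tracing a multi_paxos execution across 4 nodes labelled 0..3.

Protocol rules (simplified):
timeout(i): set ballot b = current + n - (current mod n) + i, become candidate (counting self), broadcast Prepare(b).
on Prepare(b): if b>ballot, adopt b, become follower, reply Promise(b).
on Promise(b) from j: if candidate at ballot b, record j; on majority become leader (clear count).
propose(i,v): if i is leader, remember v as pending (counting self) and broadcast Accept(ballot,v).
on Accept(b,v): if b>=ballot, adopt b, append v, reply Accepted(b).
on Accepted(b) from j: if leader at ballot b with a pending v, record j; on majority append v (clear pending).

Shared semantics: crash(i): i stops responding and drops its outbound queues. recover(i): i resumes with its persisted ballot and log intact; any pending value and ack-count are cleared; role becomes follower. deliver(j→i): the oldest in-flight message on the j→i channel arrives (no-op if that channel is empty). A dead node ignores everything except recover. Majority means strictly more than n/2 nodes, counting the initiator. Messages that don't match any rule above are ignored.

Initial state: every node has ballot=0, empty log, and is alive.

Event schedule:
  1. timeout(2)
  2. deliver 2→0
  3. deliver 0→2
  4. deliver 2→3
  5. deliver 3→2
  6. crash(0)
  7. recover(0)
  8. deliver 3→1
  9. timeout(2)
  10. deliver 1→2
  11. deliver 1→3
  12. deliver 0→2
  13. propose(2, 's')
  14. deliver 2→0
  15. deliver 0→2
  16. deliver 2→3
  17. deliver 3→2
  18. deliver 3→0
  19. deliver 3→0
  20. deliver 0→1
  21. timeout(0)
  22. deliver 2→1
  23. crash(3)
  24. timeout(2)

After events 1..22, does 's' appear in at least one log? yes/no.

no

e1 timeout(2): 2[cand,b=6,-]
e2 deliver 2→0: 0[foll,b=6,-]
e3 deliver 0→2: ·
e4 deliver 2→3: 3[foll,b=6,-]
e5 deliver 3→2: 2[lead,b=6,-]
e6 crash(0): 0[✗foll,b=6,-]
e7 recover(0): 0[foll,b=6,-]
e8 deliver 3→1: ·
e9 timeout(2): 2[cand,b=10,-]
e10 deliver 1→2: ·
e11 deliver 1→3: ·
e12 deliver 0→2: ·
e13 propose(2,'s'): ·
e14 deliver 2→0: 0[foll,b=10,-]
e15 deliver 0→2: ·
e16 deliver 2→3: 3[foll,b=10,-]
e17 deliver 3→2: 2[lead,b=10,-]
e18 deliver 3→0: ·
e19 deliver 3→0: ·
e20 deliver 0→1: ·
e21 timeout(0): 0[cand,b=12,-]
e22 deliver 2→1: 1[foll,b=6,-]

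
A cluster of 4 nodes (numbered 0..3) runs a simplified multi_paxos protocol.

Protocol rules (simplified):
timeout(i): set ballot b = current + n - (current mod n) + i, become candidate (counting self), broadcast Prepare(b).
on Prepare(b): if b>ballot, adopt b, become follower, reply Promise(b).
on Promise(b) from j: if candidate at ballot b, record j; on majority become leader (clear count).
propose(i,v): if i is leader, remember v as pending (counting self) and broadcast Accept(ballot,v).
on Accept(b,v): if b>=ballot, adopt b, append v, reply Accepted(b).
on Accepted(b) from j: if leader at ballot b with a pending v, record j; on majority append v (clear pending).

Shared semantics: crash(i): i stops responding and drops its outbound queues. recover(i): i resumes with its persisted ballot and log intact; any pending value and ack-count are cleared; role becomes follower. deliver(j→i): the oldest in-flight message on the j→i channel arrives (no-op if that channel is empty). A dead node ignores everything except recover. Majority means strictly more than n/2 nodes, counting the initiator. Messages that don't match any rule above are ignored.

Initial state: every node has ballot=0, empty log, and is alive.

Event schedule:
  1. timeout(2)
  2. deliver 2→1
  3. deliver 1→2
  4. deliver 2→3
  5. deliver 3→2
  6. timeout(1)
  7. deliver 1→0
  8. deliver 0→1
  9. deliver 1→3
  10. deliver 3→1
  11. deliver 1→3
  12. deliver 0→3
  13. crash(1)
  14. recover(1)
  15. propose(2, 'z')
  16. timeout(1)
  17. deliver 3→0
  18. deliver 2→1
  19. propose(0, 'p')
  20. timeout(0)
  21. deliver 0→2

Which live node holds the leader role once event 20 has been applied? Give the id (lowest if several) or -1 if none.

2

[1] timeout(2) → N2(cand b6 [-])
[2] deliver 2→1 → N1(foll b6 [-])
[3] deliver 1→2 → ∅
[4] deliver 2→3 → N3(foll b6 [-])
[5] deliver 3→2 → N2(lead b6 [-])
[6] timeout(1) → N1(cand b9 [-])
[7] deliver 1→0 → N0(foll b9 [-])
[8] deliver 0→1 → ∅
[9] deliver 1→3 → N3(foll b9 [-])
[10] deliver 3→1 → N1(lead b9 [-])
[11] deliver 1→3 → ∅
[12] deliver 0→3 → ∅
[13] crash(1) → N1(✗lead b9 [-])
[14] recover(1) → N1(foll b9 [-])
[15] propose(2,'z') → ∅
[16] timeout(1) → N1(cand b13 [-])
[17] deliver 3→0 → ∅
[18] deliver 2→1 → ∅
[19] propose(0,'p') → ∅
[20] timeout(0) → N0(cand b12 [-])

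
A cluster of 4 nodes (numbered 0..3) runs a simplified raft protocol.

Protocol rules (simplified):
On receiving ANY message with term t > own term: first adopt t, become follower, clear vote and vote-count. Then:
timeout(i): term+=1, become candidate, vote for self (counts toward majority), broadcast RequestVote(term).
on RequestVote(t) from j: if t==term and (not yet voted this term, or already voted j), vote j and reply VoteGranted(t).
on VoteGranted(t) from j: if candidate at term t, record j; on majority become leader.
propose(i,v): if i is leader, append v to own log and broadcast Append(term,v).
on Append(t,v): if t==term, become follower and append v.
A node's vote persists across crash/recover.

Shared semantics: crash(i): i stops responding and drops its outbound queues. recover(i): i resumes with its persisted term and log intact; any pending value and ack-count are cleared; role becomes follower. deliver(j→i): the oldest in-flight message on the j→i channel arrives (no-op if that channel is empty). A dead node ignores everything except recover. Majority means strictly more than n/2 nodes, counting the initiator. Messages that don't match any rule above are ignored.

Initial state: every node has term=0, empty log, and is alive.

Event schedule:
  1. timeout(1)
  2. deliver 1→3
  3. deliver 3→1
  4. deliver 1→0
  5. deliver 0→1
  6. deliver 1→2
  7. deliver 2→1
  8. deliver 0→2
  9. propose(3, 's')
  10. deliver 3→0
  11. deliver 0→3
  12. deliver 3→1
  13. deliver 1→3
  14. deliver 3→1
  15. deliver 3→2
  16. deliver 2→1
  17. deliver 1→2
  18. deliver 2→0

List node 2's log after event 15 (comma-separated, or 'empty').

empty

1. timeout(1):  <1:cand t1 ->
2. deliver 1→3:  <3:foll t1 ->
3. deliver 3→1:  nop
4. deliver 1→0:  <0:foll t1 ->
5. deliver 0→1:  <1:lead t1 ->
6. deliver 1→2:  <2:foll t1 ->
7. deliver 2→1:  nop
8. deliver 0→2:  nop
9. propose(3,'s'):  nop
10. deliver 3→0:  nop
11. deliver 0→3:  nop
12. deliver 3→1:  nop
13. deliver 1→3:  nop
14. deliver 3→1:  nop
15. deliver 3→2:  nop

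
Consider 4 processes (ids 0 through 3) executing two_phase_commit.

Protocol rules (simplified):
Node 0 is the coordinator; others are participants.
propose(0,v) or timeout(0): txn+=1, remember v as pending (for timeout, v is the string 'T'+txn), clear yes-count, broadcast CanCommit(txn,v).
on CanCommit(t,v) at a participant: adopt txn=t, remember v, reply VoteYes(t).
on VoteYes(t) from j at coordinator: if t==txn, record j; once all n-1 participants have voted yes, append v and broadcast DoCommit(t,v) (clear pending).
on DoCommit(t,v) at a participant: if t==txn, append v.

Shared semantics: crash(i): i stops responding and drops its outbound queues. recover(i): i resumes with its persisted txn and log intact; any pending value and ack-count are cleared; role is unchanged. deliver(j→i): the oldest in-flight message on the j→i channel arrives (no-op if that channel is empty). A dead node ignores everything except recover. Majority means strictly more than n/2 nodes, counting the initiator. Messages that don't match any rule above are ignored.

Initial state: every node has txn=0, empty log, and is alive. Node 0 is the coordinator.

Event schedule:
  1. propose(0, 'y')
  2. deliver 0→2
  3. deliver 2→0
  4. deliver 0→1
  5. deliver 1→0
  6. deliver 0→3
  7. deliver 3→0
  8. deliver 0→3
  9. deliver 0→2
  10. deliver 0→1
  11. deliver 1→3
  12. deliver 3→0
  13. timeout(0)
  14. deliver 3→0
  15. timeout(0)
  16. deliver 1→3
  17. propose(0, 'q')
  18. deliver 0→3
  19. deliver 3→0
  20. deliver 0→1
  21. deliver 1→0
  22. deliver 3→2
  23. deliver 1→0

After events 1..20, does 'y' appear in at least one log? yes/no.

yes

e1 propose(0,'y'): 0[coor,t=1,-]
e2 deliver 0→2: 2[part,t=1,-]
e3 deliver 2→0: ·
e4 deliver 0→1: 1[part,t=1,-]
e5 deliver 1→0: ·
e6 deliver 0→3: 3[part,t=1,-]
e7 deliver 3→0: 0[coor,t=1,y]
e8 deliver 0→3: 3[part,t=1,y]
e9 deliver 0→2: 2[part,t=1,y]
e10 deliver 0→1: 1[part,t=1,y]
e11 deliver 1→3: ·
e12 deliver 3→0: ·
e13 timeout(0): 0[coor,t=2,y]
e14 deliver 3→0: ·
e15 timeout(0): 0[coor,t=3,y]
e16 deliver 1→3: ·
e17 propose(0,'q'): 0[coor,t=4,y]
e18 deliver 0→3: 3[part,t=2,y]
e19 deliver 3→0: ·
e20 deliver 0→1: 1[part,t=2,y]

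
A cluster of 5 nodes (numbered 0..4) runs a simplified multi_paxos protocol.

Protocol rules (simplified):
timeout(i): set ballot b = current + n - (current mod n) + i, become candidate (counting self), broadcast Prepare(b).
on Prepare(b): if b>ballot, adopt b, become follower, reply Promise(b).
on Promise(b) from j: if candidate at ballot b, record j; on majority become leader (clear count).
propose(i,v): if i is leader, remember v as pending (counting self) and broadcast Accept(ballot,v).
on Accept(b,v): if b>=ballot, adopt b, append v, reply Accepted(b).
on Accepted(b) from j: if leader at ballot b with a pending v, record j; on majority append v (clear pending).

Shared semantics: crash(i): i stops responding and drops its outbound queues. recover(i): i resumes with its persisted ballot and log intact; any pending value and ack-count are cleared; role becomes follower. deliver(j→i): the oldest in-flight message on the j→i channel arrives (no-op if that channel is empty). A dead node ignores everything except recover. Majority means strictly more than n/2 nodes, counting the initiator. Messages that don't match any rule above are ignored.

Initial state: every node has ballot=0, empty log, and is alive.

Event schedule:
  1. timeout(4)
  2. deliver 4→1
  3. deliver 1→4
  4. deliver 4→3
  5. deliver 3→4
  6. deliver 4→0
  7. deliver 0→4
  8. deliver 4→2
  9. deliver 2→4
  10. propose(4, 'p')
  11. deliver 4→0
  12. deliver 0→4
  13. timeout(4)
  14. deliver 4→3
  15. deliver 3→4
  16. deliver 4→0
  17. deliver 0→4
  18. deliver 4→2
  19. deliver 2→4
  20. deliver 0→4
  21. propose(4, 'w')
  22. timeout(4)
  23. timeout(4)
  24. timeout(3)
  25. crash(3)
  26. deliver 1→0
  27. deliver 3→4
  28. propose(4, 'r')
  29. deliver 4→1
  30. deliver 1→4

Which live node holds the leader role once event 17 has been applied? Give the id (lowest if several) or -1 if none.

-1

[1] timeout(4) → N4(cand b9 [-])
[2] deliver 4→1 → N1(foll b9 [-])
[3] deliver 1→4 → ∅
[4] deliver 4→3 → N3(foll b9 [-])
[5] deliver 3→4 → N4(lead b9 [-])
[6] deliver 4→0 → N0(foll b9 [-])
[7] deliver 0→4 → ∅
[8] deliver 4→2 → N2(foll b9 [-])
[9] deliver 2→4 → ∅
[10] propose(4,'p') → ∅
[11] deliver 4→0 → N0(foll b9 [p])
[12] deliver 0→4 → ∅
[13] timeout(4) → N4(cand b14 [-])
[14] deliver 4→3 → N3(foll b9 [p])
[15] deliver 3→4 → ∅
[16] deliver 4→0 → N0(foll b14 [p])
[17] deliver 0→4 → ∅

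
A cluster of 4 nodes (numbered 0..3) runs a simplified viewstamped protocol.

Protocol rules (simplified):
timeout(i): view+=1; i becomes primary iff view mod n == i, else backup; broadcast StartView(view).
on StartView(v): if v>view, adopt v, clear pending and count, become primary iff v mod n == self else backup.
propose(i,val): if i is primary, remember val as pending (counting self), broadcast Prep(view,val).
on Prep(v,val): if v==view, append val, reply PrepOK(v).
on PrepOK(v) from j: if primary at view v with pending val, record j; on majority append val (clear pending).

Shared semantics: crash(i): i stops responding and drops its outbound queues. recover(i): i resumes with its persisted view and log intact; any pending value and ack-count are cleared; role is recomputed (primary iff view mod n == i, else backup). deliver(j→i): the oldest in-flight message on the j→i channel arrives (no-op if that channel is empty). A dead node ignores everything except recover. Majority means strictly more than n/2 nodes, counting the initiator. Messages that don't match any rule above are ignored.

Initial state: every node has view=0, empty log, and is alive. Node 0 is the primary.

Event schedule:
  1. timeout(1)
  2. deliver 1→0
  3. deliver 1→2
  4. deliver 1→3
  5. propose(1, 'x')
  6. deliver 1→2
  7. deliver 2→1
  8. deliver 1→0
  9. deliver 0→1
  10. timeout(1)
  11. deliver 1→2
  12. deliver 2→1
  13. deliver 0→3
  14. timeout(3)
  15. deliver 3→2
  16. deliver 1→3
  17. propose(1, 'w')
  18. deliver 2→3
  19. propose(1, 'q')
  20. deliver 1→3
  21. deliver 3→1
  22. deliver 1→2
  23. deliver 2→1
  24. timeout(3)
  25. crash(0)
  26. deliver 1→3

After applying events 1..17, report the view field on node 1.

2

step 1 timeout(1): 1={prim,v=1,log=-}
step 2 deliver 1→0: 0={back,v=1,log=-}
step 3 deliver 1→2: 2={back,v=1,log=-}
step 4 deliver 1→3: 3={back,v=1,log=-}
step 5 propose(1,'x'): —
step 6 deliver 1→2: 2={back,v=1,log=x}
step 7 deliver 2→1: —
step 8 deliver 1→0: 0={back,v=1,log=x}
step 9 deliver 0→1: 1={prim,v=1,log=x}
step 10 timeout(1): 1={back,v=2,log=x}
step 11 deliver 1→2: 2={prim,v=2,log=x}
step 12 deliver 2→1: —
step 13 deliver 0→3: —
step 14 timeout(3): 3={back,v=2,log=-}
step 15 deliver 3→2: —
step 16 deliver 1→3: —
step 17 propose(1,'w'): —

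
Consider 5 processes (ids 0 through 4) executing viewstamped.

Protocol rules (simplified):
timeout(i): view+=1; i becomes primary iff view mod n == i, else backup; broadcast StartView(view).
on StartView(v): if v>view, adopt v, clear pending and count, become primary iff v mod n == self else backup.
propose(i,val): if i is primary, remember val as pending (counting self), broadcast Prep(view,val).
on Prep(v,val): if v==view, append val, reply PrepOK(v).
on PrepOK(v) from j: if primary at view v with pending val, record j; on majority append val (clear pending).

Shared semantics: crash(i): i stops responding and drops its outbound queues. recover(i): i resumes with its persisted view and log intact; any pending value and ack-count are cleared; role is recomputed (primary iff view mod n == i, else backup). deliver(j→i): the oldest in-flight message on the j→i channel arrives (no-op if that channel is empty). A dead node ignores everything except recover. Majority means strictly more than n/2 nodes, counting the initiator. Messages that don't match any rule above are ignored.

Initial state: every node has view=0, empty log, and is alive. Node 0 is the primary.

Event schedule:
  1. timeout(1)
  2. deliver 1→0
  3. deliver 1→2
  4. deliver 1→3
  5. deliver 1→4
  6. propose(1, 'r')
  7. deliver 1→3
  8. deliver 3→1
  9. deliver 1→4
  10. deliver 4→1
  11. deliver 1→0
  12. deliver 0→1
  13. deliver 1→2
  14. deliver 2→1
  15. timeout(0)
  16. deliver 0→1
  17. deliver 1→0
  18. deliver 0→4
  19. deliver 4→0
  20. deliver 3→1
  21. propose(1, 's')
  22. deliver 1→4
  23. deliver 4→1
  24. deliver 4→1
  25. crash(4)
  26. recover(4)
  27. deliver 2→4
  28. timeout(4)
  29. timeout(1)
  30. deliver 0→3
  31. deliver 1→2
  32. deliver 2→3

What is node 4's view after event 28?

[1] timeout(1) → N1(prim v1 [-])
[2] deliver 1→0 → N0(back v1 [-])
[3] deliver 1→2 → N2(back v1 [-])
[4] deliver 1→3 → N3(back v1 [-])
[5] deliver 1→4 → N4(back v1 [-])
[6] propose(1,'r') → ∅
[7] deliver 1→3 → N3(back v1 [r])
[8] deliver 3→1 → ∅
[9] deliver 1→4 → N4(back v1 [r])
[10] deliver 4→1 → N1(prim v1 [r])
[11] deliver 1→0 → N0(back v1 [r])
[12] deliver 0→1 → ∅
[13] deliver 1→2 → N2(back v1 [r])
[14] deliver 2→1 → ∅
[15] timeout(0) → N0(back v2 [r])
[16] deliver 0→1 → N1(back v2 [r])
[17] deliver 1→0 → ∅
[18] deliver 0→4 → N4(back v2 [r])
[19] deliver 4→0 → ∅
[20] deliver 3→1 → ∅
[21] propose(1,'s') → ∅
[22] deliver 1→4 → ∅
[23] deliver 4→1 → ∅
[24] deliver 4→1 → ∅
[25] crash(4) → N4(✗back v2 [r])
[26] recover(4) → N4(back v2 [r])
[27] deliver 2→4 → ∅
[28] timeout(4) → N4(back v3 [r])

3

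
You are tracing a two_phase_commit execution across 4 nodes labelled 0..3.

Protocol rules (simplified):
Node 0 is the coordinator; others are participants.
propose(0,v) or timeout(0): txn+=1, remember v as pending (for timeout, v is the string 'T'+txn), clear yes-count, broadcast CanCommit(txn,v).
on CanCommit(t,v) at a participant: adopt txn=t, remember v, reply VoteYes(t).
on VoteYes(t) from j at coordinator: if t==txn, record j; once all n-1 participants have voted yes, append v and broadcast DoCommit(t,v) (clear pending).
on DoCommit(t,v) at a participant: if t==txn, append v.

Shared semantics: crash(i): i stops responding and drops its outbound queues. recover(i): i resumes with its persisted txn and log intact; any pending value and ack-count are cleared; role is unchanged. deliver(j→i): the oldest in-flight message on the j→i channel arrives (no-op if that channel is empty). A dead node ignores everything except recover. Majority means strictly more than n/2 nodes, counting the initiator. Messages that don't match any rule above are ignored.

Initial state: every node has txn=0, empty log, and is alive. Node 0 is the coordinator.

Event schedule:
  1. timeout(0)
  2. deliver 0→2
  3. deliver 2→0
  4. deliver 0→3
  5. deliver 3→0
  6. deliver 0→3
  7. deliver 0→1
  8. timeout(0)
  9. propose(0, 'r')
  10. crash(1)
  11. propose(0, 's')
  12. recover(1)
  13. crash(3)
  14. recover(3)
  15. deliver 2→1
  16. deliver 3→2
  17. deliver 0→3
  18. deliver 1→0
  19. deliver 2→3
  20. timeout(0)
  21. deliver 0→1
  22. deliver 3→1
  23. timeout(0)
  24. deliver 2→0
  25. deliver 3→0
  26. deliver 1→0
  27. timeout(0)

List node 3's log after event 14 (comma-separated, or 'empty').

empty

[1] timeout(0) → N0(coor t1 [-])
[2] deliver 0→2 → N2(part t1 [-])
[3] deliver 2→0 → ∅
[4] deliver 0→3 → N3(part t1 [-])
[5] deliver 3→0 → ∅
[6] deliver 0→3 → ∅
[7] deliver 0→1 → N1(part t1 [-])
[8] timeout(0) → N0(coor t2 [-])
[9] propose(0,'r') → N0(coor t3 [-])
[10] crash(1) → N1(✗part t1 [-])
[11] propose(0,'s') → N0(coor t4 [-])
[12] recover(1) → N1(part t1 [-])
[13] crash(3) → N3(✗part t1 [-])
[14] recover(3) → N3(part t1 [-])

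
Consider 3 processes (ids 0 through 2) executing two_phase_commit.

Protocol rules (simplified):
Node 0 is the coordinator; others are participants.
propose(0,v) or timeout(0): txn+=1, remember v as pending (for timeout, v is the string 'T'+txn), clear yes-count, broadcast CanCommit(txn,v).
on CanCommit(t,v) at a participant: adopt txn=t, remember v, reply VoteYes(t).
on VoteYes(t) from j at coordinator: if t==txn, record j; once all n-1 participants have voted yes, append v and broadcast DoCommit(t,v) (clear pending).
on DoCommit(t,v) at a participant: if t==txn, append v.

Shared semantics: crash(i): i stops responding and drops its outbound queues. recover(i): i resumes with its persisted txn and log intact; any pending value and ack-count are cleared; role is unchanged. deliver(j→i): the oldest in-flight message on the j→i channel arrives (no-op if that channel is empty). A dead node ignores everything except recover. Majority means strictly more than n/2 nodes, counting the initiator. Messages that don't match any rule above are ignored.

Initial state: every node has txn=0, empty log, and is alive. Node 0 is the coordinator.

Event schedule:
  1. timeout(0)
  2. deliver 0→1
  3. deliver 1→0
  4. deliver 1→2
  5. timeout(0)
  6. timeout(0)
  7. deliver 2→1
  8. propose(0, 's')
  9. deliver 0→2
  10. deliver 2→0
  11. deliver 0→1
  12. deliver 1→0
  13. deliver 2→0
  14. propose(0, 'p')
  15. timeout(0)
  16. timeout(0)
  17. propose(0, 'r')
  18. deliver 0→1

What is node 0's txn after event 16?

7

[1] timeout(0) → N0(coor t1 [-])
[2] deliver 0→1 → N1(part t1 [-])
[3] deliver 1→0 → ∅
[4] deliver 1→2 → ∅
[5] timeout(0) → N0(coor t2 [-])
[6] timeout(0) → N0(coor t3 [-])
[7] deliver 2→1 → ∅
[8] propose(0,'s') → N0(coor t4 [-])
[9] deliver 0→2 → N2(part t1 [-])
[10] deliver 2→0 → ∅
[11] deliver 0→1 → N1(part t2 [-])
[12] deliver 1→0 → ∅
[13] deliver 2→0 → ∅
[14] propose(0,'p') → N0(coor t5 [-])
[15] timeout(0) → N0(coor t6 [-])
[16] timeout(0) → N0(coor t7 [-])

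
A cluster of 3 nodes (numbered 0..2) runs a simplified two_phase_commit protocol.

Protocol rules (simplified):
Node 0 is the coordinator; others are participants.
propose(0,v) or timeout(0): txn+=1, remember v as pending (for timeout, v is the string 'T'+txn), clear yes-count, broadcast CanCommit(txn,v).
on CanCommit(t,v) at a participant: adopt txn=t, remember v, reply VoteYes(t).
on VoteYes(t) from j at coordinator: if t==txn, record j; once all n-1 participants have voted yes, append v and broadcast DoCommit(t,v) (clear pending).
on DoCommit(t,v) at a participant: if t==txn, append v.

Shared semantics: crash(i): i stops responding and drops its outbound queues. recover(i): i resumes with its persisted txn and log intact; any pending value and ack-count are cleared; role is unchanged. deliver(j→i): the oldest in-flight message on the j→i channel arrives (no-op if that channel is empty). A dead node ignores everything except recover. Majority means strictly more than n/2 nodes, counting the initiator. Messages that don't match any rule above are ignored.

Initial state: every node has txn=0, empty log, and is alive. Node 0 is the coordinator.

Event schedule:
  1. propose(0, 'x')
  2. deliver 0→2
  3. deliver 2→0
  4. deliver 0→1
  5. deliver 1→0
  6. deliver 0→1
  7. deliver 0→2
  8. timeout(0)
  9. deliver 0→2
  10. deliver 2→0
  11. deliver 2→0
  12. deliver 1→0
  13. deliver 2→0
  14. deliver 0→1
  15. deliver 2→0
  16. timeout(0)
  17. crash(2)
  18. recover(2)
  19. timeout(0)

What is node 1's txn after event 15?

2

step 1 propose(0,'x'): 0={coor,t=1,log=-}
step 2 deliver 0→2: 2={part,t=1,log=-}
step 3 deliver 2→0: —
step 4 deliver 0→1: 1={part,t=1,log=-}
step 5 deliver 1→0: 0={coor,t=1,log=x}
step 6 deliver 0→1: 1={part,t=1,log=x}
step 7 deliver 0→2: 2={part,t=1,log=x}
step 8 timeout(0): 0={coor,t=2,log=x}
step 9 deliver 0→2: 2={part,t=2,log=x}
step 10 deliver 2→0: —
step 11 deliver 2→0: —
step 12 deliver 1→0: —
step 13 deliver 2→0: —
step 14 deliver 0→1: 1={part,t=2,log=x}
step 15 deliver 2→0: —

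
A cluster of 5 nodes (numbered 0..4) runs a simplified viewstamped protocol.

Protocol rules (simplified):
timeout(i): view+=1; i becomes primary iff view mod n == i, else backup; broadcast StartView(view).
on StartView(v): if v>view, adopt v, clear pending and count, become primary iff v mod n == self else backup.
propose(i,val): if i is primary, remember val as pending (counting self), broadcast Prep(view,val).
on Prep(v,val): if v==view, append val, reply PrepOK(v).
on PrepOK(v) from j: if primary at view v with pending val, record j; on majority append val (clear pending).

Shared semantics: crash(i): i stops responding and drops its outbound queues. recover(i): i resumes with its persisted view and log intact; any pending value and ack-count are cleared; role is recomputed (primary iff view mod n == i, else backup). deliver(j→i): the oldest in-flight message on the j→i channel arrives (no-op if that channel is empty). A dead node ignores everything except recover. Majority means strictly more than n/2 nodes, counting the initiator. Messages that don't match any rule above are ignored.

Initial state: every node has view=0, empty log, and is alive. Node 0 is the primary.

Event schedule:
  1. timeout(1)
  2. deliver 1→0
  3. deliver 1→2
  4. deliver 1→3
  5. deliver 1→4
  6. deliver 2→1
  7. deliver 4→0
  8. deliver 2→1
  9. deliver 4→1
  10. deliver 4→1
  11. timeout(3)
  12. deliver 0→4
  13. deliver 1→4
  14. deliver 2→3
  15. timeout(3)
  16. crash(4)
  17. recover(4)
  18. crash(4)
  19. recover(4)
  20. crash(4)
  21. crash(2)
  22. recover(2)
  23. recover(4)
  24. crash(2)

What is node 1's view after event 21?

1. timeout(1):  <1:prim v1 ->
2. deliver 1→0:  <0:back v1 ->
3. deliver 1→2:  <2:back v1 ->
4. deliver 1→3:  <3:back v1 ->
5. deliver 1→4:  <4:back v1 ->
6. deliver 2→1:  nop
7. deliver 4→0:  nop
8. deliver 2→1:  nop
9. deliver 4→1:  nop
10. deliver 4→1:  nop
11. timeout(3):  <3:back v2 ->
12. deliver 0→4:  nop
13. deliver 1→4:  nop
14. deliver 2→3:  nop
15. timeout(3):  <3:prim v3 ->
16. crash(4):  <4:✗back v1 ->
17. recover(4):  <4:back v1 ->
18. crash(4):  <4:✗back v1 ->
19. recover(4):  <4:back v1 ->
20. crash(4):  <4:✗back v1 ->
21. crash(2):  <2:✗back v1 ->

1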